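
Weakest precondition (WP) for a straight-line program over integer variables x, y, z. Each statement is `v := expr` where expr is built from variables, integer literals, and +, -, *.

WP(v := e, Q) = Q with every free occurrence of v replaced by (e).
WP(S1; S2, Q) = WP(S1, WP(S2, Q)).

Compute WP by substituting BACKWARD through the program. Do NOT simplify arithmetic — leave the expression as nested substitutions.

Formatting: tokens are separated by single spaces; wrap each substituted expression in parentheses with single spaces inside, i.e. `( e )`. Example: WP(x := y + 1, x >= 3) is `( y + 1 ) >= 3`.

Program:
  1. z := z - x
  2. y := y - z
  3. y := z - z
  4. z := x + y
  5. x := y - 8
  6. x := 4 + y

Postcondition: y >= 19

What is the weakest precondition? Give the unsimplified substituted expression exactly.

post: y >= 19
stmt 6: x := 4 + y  -- replace 0 occurrence(s) of x with (4 + y)
  => y >= 19
stmt 5: x := y - 8  -- replace 0 occurrence(s) of x with (y - 8)
  => y >= 19
stmt 4: z := x + y  -- replace 0 occurrence(s) of z with (x + y)
  => y >= 19
stmt 3: y := z - z  -- replace 1 occurrence(s) of y with (z - z)
  => ( z - z ) >= 19
stmt 2: y := y - z  -- replace 0 occurrence(s) of y with (y - z)
  => ( z - z ) >= 19
stmt 1: z := z - x  -- replace 2 occurrence(s) of z with (z - x)
  => ( ( z - x ) - ( z - x ) ) >= 19

Answer: ( ( z - x ) - ( z - x ) ) >= 19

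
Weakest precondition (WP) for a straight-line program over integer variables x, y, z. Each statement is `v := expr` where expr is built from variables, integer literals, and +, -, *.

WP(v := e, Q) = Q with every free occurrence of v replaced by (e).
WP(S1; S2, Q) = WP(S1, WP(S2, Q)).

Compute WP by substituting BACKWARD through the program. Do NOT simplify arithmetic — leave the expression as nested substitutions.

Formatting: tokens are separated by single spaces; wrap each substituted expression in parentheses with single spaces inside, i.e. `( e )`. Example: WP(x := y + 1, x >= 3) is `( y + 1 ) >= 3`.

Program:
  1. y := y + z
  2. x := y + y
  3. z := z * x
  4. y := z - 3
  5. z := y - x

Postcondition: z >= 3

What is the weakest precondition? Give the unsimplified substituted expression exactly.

Answer: ( ( ( z * ( ( y + z ) + ( y + z ) ) ) - 3 ) - ( ( y + z ) + ( y + z ) ) ) >= 3

Derivation:
post: z >= 3
stmt 5: z := y - x  -- replace 1 occurrence(s) of z with (y - x)
  => ( y - x ) >= 3
stmt 4: y := z - 3  -- replace 1 occurrence(s) of y with (z - 3)
  => ( ( z - 3 ) - x ) >= 3
stmt 3: z := z * x  -- replace 1 occurrence(s) of z with (z * x)
  => ( ( ( z * x ) - 3 ) - x ) >= 3
stmt 2: x := y + y  -- replace 2 occurrence(s) of x with (y + y)
  => ( ( ( z * ( y + y ) ) - 3 ) - ( y + y ) ) >= 3
stmt 1: y := y + z  -- replace 4 occurrence(s) of y with (y + z)
  => ( ( ( z * ( ( y + z ) + ( y + z ) ) ) - 3 ) - ( ( y + z ) + ( y + z ) ) ) >= 3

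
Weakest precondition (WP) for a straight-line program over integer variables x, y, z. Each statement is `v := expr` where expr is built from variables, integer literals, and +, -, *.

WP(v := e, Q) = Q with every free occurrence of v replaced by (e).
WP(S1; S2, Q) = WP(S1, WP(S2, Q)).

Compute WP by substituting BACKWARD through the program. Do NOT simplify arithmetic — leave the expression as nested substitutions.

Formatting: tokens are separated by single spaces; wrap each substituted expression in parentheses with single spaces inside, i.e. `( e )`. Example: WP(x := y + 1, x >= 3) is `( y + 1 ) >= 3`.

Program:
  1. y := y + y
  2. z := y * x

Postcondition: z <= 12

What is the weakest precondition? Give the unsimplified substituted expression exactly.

post: z <= 12
stmt 2: z := y * x  -- replace 1 occurrence(s) of z with (y * x)
  => ( y * x ) <= 12
stmt 1: y := y + y  -- replace 1 occurrence(s) of y with (y + y)
  => ( ( y + y ) * x ) <= 12

Answer: ( ( y + y ) * x ) <= 12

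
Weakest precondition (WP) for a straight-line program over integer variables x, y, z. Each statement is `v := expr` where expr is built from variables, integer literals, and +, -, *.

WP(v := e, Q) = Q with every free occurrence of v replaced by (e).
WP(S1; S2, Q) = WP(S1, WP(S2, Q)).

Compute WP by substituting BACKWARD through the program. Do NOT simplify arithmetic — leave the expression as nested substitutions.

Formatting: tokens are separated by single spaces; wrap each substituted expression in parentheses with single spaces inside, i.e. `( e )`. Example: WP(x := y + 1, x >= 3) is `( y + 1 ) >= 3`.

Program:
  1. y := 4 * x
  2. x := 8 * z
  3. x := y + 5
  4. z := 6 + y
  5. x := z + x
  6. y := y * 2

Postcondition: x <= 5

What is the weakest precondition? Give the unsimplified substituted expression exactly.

Answer: ( ( 6 + ( 4 * x ) ) + ( ( 4 * x ) + 5 ) ) <= 5

Derivation:
post: x <= 5
stmt 6: y := y * 2  -- replace 0 occurrence(s) of y with (y * 2)
  => x <= 5
stmt 5: x := z + x  -- replace 1 occurrence(s) of x with (z + x)
  => ( z + x ) <= 5
stmt 4: z := 6 + y  -- replace 1 occurrence(s) of z with (6 + y)
  => ( ( 6 + y ) + x ) <= 5
stmt 3: x := y + 5  -- replace 1 occurrence(s) of x with (y + 5)
  => ( ( 6 + y ) + ( y + 5 ) ) <= 5
stmt 2: x := 8 * z  -- replace 0 occurrence(s) of x with (8 * z)
  => ( ( 6 + y ) + ( y + 5 ) ) <= 5
stmt 1: y := 4 * x  -- replace 2 occurrence(s) of y with (4 * x)
  => ( ( 6 + ( 4 * x ) ) + ( ( 4 * x ) + 5 ) ) <= 5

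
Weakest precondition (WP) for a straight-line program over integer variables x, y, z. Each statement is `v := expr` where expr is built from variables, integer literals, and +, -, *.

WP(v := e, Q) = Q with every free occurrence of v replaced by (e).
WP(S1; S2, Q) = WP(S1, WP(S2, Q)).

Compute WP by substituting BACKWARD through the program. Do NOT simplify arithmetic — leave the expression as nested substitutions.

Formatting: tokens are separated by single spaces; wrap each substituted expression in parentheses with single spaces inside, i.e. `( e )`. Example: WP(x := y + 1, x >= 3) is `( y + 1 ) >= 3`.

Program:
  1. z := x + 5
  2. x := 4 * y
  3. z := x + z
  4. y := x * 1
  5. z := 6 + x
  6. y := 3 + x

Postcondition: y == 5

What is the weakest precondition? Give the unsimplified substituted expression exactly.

post: y == 5
stmt 6: y := 3 + x  -- replace 1 occurrence(s) of y with (3 + x)
  => ( 3 + x ) == 5
stmt 5: z := 6 + x  -- replace 0 occurrence(s) of z with (6 + x)
  => ( 3 + x ) == 5
stmt 4: y := x * 1  -- replace 0 occurrence(s) of y with (x * 1)
  => ( 3 + x ) == 5
stmt 3: z := x + z  -- replace 0 occurrence(s) of z with (x + z)
  => ( 3 + x ) == 5
stmt 2: x := 4 * y  -- replace 1 occurrence(s) of x with (4 * y)
  => ( 3 + ( 4 * y ) ) == 5
stmt 1: z := x + 5  -- replace 0 occurrence(s) of z with (x + 5)
  => ( 3 + ( 4 * y ) ) == 5

Answer: ( 3 + ( 4 * y ) ) == 5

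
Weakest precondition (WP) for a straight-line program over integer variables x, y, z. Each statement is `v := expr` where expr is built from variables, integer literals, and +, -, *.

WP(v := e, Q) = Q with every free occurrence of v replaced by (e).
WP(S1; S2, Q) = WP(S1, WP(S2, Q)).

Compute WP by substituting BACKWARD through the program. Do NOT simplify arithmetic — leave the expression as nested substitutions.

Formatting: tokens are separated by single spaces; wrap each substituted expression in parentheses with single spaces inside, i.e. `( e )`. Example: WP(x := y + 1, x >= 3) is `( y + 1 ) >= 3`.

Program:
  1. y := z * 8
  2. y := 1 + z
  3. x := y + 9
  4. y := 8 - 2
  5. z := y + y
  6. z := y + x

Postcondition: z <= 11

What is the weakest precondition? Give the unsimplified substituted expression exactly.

Answer: ( ( 8 - 2 ) + ( ( 1 + z ) + 9 ) ) <= 11

Derivation:
post: z <= 11
stmt 6: z := y + x  -- replace 1 occurrence(s) of z with (y + x)
  => ( y + x ) <= 11
stmt 5: z := y + y  -- replace 0 occurrence(s) of z with (y + y)
  => ( y + x ) <= 11
stmt 4: y := 8 - 2  -- replace 1 occurrence(s) of y with (8 - 2)
  => ( ( 8 - 2 ) + x ) <= 11
stmt 3: x := y + 9  -- replace 1 occurrence(s) of x with (y + 9)
  => ( ( 8 - 2 ) + ( y + 9 ) ) <= 11
stmt 2: y := 1 + z  -- replace 1 occurrence(s) of y with (1 + z)
  => ( ( 8 - 2 ) + ( ( 1 + z ) + 9 ) ) <= 11
stmt 1: y := z * 8  -- replace 0 occurrence(s) of y with (z * 8)
  => ( ( 8 - 2 ) + ( ( 1 + z ) + 9 ) ) <= 11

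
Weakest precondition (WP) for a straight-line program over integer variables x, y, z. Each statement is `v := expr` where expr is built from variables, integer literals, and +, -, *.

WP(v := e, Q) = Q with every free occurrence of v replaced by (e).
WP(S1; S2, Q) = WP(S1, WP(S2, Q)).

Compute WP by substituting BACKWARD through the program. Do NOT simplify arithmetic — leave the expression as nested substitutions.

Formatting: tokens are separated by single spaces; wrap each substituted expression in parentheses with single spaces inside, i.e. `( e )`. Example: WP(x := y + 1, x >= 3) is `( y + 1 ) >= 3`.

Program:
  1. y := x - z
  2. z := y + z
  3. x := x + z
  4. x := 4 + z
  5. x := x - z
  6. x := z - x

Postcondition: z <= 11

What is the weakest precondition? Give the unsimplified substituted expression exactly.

post: z <= 11
stmt 6: x := z - x  -- replace 0 occurrence(s) of x with (z - x)
  => z <= 11
stmt 5: x := x - z  -- replace 0 occurrence(s) of x with (x - z)
  => z <= 11
stmt 4: x := 4 + z  -- replace 0 occurrence(s) of x with (4 + z)
  => z <= 11
stmt 3: x := x + z  -- replace 0 occurrence(s) of x with (x + z)
  => z <= 11
stmt 2: z := y + z  -- replace 1 occurrence(s) of z with (y + z)
  => ( y + z ) <= 11
stmt 1: y := x - z  -- replace 1 occurrence(s) of y with (x - z)
  => ( ( x - z ) + z ) <= 11

Answer: ( ( x - z ) + z ) <= 11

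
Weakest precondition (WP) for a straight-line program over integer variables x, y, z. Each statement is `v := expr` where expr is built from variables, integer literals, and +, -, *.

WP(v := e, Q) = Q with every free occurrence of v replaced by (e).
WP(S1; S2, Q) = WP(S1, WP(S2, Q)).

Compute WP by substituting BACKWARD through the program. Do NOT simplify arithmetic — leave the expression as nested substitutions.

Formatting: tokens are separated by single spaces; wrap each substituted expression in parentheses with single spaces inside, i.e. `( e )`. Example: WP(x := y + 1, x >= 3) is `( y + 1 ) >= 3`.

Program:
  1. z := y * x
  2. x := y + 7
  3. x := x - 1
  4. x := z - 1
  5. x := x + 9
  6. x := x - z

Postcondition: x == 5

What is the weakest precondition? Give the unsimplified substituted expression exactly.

Answer: ( ( ( ( y * x ) - 1 ) + 9 ) - ( y * x ) ) == 5

Derivation:
post: x == 5
stmt 6: x := x - z  -- replace 1 occurrence(s) of x with (x - z)
  => ( x - z ) == 5
stmt 5: x := x + 9  -- replace 1 occurrence(s) of x with (x + 9)
  => ( ( x + 9 ) - z ) == 5
stmt 4: x := z - 1  -- replace 1 occurrence(s) of x with (z - 1)
  => ( ( ( z - 1 ) + 9 ) - z ) == 5
stmt 3: x := x - 1  -- replace 0 occurrence(s) of x with (x - 1)
  => ( ( ( z - 1 ) + 9 ) - z ) == 5
stmt 2: x := y + 7  -- replace 0 occurrence(s) of x with (y + 7)
  => ( ( ( z - 1 ) + 9 ) - z ) == 5
stmt 1: z := y * x  -- replace 2 occurrence(s) of z with (y * x)
  => ( ( ( ( y * x ) - 1 ) + 9 ) - ( y * x ) ) == 5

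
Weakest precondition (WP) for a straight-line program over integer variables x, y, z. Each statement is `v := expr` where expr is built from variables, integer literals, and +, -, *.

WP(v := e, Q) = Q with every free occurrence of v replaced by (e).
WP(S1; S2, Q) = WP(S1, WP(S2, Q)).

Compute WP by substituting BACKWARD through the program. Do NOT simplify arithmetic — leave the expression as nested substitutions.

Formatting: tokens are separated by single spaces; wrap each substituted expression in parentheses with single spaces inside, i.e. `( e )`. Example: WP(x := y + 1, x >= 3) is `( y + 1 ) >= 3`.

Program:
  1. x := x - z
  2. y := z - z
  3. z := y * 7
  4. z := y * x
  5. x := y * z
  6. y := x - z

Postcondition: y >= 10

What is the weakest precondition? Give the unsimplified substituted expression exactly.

Answer: ( ( ( z - z ) * ( ( z - z ) * ( x - z ) ) ) - ( ( z - z ) * ( x - z ) ) ) >= 10

Derivation:
post: y >= 10
stmt 6: y := x - z  -- replace 1 occurrence(s) of y with (x - z)
  => ( x - z ) >= 10
stmt 5: x := y * z  -- replace 1 occurrence(s) of x with (y * z)
  => ( ( y * z ) - z ) >= 10
stmt 4: z := y * x  -- replace 2 occurrence(s) of z with (y * x)
  => ( ( y * ( y * x ) ) - ( y * x ) ) >= 10
stmt 3: z := y * 7  -- replace 0 occurrence(s) of z with (y * 7)
  => ( ( y * ( y * x ) ) - ( y * x ) ) >= 10
stmt 2: y := z - z  -- replace 3 occurrence(s) of y with (z - z)
  => ( ( ( z - z ) * ( ( z - z ) * x ) ) - ( ( z - z ) * x ) ) >= 10
stmt 1: x := x - z  -- replace 2 occurrence(s) of x with (x - z)
  => ( ( ( z - z ) * ( ( z - z ) * ( x - z ) ) ) - ( ( z - z ) * ( x - z ) ) ) >= 10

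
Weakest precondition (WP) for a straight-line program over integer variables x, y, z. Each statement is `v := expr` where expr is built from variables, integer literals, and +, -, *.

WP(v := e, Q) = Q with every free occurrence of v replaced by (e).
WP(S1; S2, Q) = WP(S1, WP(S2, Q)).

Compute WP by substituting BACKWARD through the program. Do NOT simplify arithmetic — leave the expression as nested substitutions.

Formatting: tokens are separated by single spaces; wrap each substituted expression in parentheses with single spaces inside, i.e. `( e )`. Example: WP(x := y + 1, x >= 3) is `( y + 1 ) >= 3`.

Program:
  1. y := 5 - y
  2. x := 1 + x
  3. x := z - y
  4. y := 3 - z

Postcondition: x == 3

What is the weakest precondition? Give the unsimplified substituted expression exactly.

Answer: ( z - ( 5 - y ) ) == 3

Derivation:
post: x == 3
stmt 4: y := 3 - z  -- replace 0 occurrence(s) of y with (3 - z)
  => x == 3
stmt 3: x := z - y  -- replace 1 occurrence(s) of x with (z - y)
  => ( z - y ) == 3
stmt 2: x := 1 + x  -- replace 0 occurrence(s) of x with (1 + x)
  => ( z - y ) == 3
stmt 1: y := 5 - y  -- replace 1 occurrence(s) of y with (5 - y)
  => ( z - ( 5 - y ) ) == 3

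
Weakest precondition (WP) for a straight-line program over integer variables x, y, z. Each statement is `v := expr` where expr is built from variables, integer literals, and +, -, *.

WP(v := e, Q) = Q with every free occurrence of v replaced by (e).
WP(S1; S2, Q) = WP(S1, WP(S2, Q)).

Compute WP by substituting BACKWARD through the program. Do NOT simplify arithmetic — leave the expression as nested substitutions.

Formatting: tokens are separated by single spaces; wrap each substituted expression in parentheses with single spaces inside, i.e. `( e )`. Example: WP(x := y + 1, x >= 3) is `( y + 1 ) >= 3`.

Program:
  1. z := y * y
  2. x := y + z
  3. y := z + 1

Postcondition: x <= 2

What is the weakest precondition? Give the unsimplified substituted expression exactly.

Answer: ( y + ( y * y ) ) <= 2

Derivation:
post: x <= 2
stmt 3: y := z + 1  -- replace 0 occurrence(s) of y with (z + 1)
  => x <= 2
stmt 2: x := y + z  -- replace 1 occurrence(s) of x with (y + z)
  => ( y + z ) <= 2
stmt 1: z := y * y  -- replace 1 occurrence(s) of z with (y * y)
  => ( y + ( y * y ) ) <= 2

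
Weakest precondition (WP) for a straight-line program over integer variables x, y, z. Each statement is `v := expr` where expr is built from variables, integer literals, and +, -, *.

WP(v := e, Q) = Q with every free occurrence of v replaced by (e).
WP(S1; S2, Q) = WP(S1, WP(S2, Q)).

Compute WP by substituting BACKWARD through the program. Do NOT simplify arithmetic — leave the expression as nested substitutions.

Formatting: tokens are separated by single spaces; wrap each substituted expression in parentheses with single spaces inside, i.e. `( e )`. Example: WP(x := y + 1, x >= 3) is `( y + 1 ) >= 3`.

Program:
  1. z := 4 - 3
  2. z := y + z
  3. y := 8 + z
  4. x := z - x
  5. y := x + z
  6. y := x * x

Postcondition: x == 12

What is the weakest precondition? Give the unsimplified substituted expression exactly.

Answer: ( ( y + ( 4 - 3 ) ) - x ) == 12

Derivation:
post: x == 12
stmt 6: y := x * x  -- replace 0 occurrence(s) of y with (x * x)
  => x == 12
stmt 5: y := x + z  -- replace 0 occurrence(s) of y with (x + z)
  => x == 12
stmt 4: x := z - x  -- replace 1 occurrence(s) of x with (z - x)
  => ( z - x ) == 12
stmt 3: y := 8 + z  -- replace 0 occurrence(s) of y with (8 + z)
  => ( z - x ) == 12
stmt 2: z := y + z  -- replace 1 occurrence(s) of z with (y + z)
  => ( ( y + z ) - x ) == 12
stmt 1: z := 4 - 3  -- replace 1 occurrence(s) of z with (4 - 3)
  => ( ( y + ( 4 - 3 ) ) - x ) == 12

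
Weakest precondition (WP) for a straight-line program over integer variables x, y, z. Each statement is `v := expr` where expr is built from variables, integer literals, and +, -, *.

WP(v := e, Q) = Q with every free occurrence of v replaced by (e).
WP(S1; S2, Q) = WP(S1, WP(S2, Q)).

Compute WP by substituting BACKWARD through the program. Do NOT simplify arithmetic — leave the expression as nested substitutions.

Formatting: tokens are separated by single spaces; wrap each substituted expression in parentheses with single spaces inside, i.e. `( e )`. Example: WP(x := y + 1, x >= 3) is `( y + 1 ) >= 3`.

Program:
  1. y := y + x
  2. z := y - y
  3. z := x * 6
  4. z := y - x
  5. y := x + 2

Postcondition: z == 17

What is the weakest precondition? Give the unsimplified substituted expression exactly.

Answer: ( ( y + x ) - x ) == 17

Derivation:
post: z == 17
stmt 5: y := x + 2  -- replace 0 occurrence(s) of y with (x + 2)
  => z == 17
stmt 4: z := y - x  -- replace 1 occurrence(s) of z with (y - x)
  => ( y - x ) == 17
stmt 3: z := x * 6  -- replace 0 occurrence(s) of z with (x * 6)
  => ( y - x ) == 17
stmt 2: z := y - y  -- replace 0 occurrence(s) of z with (y - y)
  => ( y - x ) == 17
stmt 1: y := y + x  -- replace 1 occurrence(s) of y with (y + x)
  => ( ( y + x ) - x ) == 17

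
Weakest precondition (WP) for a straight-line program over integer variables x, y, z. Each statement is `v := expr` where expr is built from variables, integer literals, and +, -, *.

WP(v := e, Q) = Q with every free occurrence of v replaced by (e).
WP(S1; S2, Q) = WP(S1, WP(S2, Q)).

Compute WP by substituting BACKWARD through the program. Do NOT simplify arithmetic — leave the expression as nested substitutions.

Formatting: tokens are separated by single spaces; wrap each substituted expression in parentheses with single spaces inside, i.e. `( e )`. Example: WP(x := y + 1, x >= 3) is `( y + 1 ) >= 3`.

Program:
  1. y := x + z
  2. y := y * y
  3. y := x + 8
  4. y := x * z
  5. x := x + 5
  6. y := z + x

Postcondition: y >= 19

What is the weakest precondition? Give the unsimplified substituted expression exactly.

post: y >= 19
stmt 6: y := z + x  -- replace 1 occurrence(s) of y with (z + x)
  => ( z + x ) >= 19
stmt 5: x := x + 5  -- replace 1 occurrence(s) of x with (x + 5)
  => ( z + ( x + 5 ) ) >= 19
stmt 4: y := x * z  -- replace 0 occurrence(s) of y with (x * z)
  => ( z + ( x + 5 ) ) >= 19
stmt 3: y := x + 8  -- replace 0 occurrence(s) of y with (x + 8)
  => ( z + ( x + 5 ) ) >= 19
stmt 2: y := y * y  -- replace 0 occurrence(s) of y with (y * y)
  => ( z + ( x + 5 ) ) >= 19
stmt 1: y := x + z  -- replace 0 occurrence(s) of y with (x + z)
  => ( z + ( x + 5 ) ) >= 19

Answer: ( z + ( x + 5 ) ) >= 19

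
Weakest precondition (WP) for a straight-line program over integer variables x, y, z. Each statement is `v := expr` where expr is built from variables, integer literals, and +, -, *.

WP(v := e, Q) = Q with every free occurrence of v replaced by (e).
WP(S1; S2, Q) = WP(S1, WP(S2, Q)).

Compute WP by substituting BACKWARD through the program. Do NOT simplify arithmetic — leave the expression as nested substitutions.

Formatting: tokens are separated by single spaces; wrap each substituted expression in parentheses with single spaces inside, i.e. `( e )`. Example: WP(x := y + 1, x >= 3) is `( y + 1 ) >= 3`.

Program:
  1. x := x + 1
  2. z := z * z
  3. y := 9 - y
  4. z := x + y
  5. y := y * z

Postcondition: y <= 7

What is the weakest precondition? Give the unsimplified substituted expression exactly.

Answer: ( ( 9 - y ) * ( ( x + 1 ) + ( 9 - y ) ) ) <= 7

Derivation:
post: y <= 7
stmt 5: y := y * z  -- replace 1 occurrence(s) of y with (y * z)
  => ( y * z ) <= 7
stmt 4: z := x + y  -- replace 1 occurrence(s) of z with (x + y)
  => ( y * ( x + y ) ) <= 7
stmt 3: y := 9 - y  -- replace 2 occurrence(s) of y with (9 - y)
  => ( ( 9 - y ) * ( x + ( 9 - y ) ) ) <= 7
stmt 2: z := z * z  -- replace 0 occurrence(s) of z with (z * z)
  => ( ( 9 - y ) * ( x + ( 9 - y ) ) ) <= 7
stmt 1: x := x + 1  -- replace 1 occurrence(s) of x with (x + 1)
  => ( ( 9 - y ) * ( ( x + 1 ) + ( 9 - y ) ) ) <= 7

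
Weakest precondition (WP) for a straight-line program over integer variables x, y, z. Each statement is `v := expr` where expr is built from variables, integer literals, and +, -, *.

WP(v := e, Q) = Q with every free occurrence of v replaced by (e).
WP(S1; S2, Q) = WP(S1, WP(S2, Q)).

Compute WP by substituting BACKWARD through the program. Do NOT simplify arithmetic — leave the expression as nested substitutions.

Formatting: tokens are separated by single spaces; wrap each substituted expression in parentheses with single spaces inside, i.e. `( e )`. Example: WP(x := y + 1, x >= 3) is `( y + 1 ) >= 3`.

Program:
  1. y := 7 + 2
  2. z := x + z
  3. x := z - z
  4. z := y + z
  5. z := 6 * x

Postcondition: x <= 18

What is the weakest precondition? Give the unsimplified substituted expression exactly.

post: x <= 18
stmt 5: z := 6 * x  -- replace 0 occurrence(s) of z with (6 * x)
  => x <= 18
stmt 4: z := y + z  -- replace 0 occurrence(s) of z with (y + z)
  => x <= 18
stmt 3: x := z - z  -- replace 1 occurrence(s) of x with (z - z)
  => ( z - z ) <= 18
stmt 2: z := x + z  -- replace 2 occurrence(s) of z with (x + z)
  => ( ( x + z ) - ( x + z ) ) <= 18
stmt 1: y := 7 + 2  -- replace 0 occurrence(s) of y with (7 + 2)
  => ( ( x + z ) - ( x + z ) ) <= 18

Answer: ( ( x + z ) - ( x + z ) ) <= 18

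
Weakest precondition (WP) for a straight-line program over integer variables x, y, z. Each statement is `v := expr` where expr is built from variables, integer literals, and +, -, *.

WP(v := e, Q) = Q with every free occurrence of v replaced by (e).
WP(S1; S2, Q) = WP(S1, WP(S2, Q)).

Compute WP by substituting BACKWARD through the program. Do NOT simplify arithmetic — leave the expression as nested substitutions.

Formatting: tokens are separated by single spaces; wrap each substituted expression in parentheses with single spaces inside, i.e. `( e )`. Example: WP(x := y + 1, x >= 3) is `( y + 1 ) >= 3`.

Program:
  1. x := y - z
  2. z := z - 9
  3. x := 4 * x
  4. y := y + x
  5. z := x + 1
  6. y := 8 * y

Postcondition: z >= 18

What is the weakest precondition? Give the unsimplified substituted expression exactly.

Answer: ( ( 4 * ( y - z ) ) + 1 ) >= 18

Derivation:
post: z >= 18
stmt 6: y := 8 * y  -- replace 0 occurrence(s) of y with (8 * y)
  => z >= 18
stmt 5: z := x + 1  -- replace 1 occurrence(s) of z with (x + 1)
  => ( x + 1 ) >= 18
stmt 4: y := y + x  -- replace 0 occurrence(s) of y with (y + x)
  => ( x + 1 ) >= 18
stmt 3: x := 4 * x  -- replace 1 occurrence(s) of x with (4 * x)
  => ( ( 4 * x ) + 1 ) >= 18
stmt 2: z := z - 9  -- replace 0 occurrence(s) of z with (z - 9)
  => ( ( 4 * x ) + 1 ) >= 18
stmt 1: x := y - z  -- replace 1 occurrence(s) of x with (y - z)
  => ( ( 4 * ( y - z ) ) + 1 ) >= 18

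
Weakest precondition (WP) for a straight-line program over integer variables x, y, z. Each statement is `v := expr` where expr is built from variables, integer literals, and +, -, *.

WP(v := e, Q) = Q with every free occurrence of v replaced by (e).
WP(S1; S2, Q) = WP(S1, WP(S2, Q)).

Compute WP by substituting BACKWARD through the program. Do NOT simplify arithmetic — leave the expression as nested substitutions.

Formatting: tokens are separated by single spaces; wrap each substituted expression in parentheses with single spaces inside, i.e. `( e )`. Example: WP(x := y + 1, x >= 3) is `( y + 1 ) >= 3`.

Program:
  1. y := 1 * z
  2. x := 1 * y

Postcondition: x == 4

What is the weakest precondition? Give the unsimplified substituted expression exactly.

post: x == 4
stmt 2: x := 1 * y  -- replace 1 occurrence(s) of x with (1 * y)
  => ( 1 * y ) == 4
stmt 1: y := 1 * z  -- replace 1 occurrence(s) of y with (1 * z)
  => ( 1 * ( 1 * z ) ) == 4

Answer: ( 1 * ( 1 * z ) ) == 4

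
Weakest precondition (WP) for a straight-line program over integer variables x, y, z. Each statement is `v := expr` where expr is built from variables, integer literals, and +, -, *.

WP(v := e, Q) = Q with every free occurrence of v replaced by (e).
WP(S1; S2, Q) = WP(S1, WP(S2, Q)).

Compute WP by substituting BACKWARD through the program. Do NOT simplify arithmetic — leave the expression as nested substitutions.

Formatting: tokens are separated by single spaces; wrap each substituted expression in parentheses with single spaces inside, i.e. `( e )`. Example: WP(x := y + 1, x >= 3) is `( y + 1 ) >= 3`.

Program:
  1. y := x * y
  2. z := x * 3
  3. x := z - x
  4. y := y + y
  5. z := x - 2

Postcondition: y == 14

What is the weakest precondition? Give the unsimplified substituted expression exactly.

Answer: ( ( x * y ) + ( x * y ) ) == 14

Derivation:
post: y == 14
stmt 5: z := x - 2  -- replace 0 occurrence(s) of z with (x - 2)
  => y == 14
stmt 4: y := y + y  -- replace 1 occurrence(s) of y with (y + y)
  => ( y + y ) == 14
stmt 3: x := z - x  -- replace 0 occurrence(s) of x with (z - x)
  => ( y + y ) == 14
stmt 2: z := x * 3  -- replace 0 occurrence(s) of z with (x * 3)
  => ( y + y ) == 14
stmt 1: y := x * y  -- replace 2 occurrence(s) of y with (x * y)
  => ( ( x * y ) + ( x * y ) ) == 14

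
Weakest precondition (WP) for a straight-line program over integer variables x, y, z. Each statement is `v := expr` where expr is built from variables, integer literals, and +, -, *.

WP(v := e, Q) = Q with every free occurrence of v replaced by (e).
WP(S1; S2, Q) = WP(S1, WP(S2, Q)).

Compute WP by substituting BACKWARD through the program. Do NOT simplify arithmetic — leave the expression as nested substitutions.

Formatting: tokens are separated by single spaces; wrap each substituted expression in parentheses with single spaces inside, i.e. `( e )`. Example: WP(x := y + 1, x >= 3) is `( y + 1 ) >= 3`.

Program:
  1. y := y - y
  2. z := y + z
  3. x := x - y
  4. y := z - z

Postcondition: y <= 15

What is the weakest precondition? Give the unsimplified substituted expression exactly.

Answer: ( ( ( y - y ) + z ) - ( ( y - y ) + z ) ) <= 15

Derivation:
post: y <= 15
stmt 4: y := z - z  -- replace 1 occurrence(s) of y with (z - z)
  => ( z - z ) <= 15
stmt 3: x := x - y  -- replace 0 occurrence(s) of x with (x - y)
  => ( z - z ) <= 15
stmt 2: z := y + z  -- replace 2 occurrence(s) of z with (y + z)
  => ( ( y + z ) - ( y + z ) ) <= 15
stmt 1: y := y - y  -- replace 2 occurrence(s) of y with (y - y)
  => ( ( ( y - y ) + z ) - ( ( y - y ) + z ) ) <= 15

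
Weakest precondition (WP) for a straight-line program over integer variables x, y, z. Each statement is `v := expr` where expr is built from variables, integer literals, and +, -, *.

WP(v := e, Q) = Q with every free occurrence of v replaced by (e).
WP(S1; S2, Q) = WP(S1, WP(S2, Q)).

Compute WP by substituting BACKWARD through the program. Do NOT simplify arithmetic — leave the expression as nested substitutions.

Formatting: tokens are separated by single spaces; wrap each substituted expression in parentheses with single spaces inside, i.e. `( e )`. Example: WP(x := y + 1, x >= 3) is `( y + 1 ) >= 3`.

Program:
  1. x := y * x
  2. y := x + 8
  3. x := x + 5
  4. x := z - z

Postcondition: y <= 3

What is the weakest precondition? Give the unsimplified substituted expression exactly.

Answer: ( ( y * x ) + 8 ) <= 3

Derivation:
post: y <= 3
stmt 4: x := z - z  -- replace 0 occurrence(s) of x with (z - z)
  => y <= 3
stmt 3: x := x + 5  -- replace 0 occurrence(s) of x with (x + 5)
  => y <= 3
stmt 2: y := x + 8  -- replace 1 occurrence(s) of y with (x + 8)
  => ( x + 8 ) <= 3
stmt 1: x := y * x  -- replace 1 occurrence(s) of x with (y * x)
  => ( ( y * x ) + 8 ) <= 3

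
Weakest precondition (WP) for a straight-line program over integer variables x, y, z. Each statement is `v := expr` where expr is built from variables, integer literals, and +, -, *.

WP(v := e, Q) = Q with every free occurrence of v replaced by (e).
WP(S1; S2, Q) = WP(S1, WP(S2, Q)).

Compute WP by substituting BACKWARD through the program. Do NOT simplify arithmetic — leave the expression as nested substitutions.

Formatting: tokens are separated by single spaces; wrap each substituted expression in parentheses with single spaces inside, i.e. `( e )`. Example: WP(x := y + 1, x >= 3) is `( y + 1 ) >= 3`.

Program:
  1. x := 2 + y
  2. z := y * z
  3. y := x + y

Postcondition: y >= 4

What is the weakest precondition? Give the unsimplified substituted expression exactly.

Answer: ( ( 2 + y ) + y ) >= 4

Derivation:
post: y >= 4
stmt 3: y := x + y  -- replace 1 occurrence(s) of y with (x + y)
  => ( x + y ) >= 4
stmt 2: z := y * z  -- replace 0 occurrence(s) of z with (y * z)
  => ( x + y ) >= 4
stmt 1: x := 2 + y  -- replace 1 occurrence(s) of x with (2 + y)
  => ( ( 2 + y ) + y ) >= 4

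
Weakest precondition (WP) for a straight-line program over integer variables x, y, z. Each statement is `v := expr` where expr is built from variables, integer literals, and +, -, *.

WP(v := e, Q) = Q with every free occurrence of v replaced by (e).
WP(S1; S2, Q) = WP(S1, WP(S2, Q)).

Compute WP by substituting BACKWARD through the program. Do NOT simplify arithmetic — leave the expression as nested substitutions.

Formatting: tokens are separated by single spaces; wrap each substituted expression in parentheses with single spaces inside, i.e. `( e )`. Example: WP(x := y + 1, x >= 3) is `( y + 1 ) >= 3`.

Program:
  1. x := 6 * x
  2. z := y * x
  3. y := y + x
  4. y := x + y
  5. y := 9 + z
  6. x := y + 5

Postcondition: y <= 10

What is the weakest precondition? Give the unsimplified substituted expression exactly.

Answer: ( 9 + ( y * ( 6 * x ) ) ) <= 10

Derivation:
post: y <= 10
stmt 6: x := y + 5  -- replace 0 occurrence(s) of x with (y + 5)
  => y <= 10
stmt 5: y := 9 + z  -- replace 1 occurrence(s) of y with (9 + z)
  => ( 9 + z ) <= 10
stmt 4: y := x + y  -- replace 0 occurrence(s) of y with (x + y)
  => ( 9 + z ) <= 10
stmt 3: y := y + x  -- replace 0 occurrence(s) of y with (y + x)
  => ( 9 + z ) <= 10
stmt 2: z := y * x  -- replace 1 occurrence(s) of z with (y * x)
  => ( 9 + ( y * x ) ) <= 10
stmt 1: x := 6 * x  -- replace 1 occurrence(s) of x with (6 * x)
  => ( 9 + ( y * ( 6 * x ) ) ) <= 10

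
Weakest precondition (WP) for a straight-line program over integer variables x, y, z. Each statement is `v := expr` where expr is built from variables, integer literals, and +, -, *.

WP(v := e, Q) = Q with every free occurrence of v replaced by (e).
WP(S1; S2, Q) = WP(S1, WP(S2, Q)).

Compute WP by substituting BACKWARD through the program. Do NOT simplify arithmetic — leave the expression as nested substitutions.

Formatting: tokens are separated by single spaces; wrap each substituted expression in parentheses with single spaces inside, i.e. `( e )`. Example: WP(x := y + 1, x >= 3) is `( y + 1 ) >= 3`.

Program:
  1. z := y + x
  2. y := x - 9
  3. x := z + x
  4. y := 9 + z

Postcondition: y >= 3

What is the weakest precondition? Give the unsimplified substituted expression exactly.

Answer: ( 9 + ( y + x ) ) >= 3

Derivation:
post: y >= 3
stmt 4: y := 9 + z  -- replace 1 occurrence(s) of y with (9 + z)
  => ( 9 + z ) >= 3
stmt 3: x := z + x  -- replace 0 occurrence(s) of x with (z + x)
  => ( 9 + z ) >= 3
stmt 2: y := x - 9  -- replace 0 occurrence(s) of y with (x - 9)
  => ( 9 + z ) >= 3
stmt 1: z := y + x  -- replace 1 occurrence(s) of z with (y + x)
  => ( 9 + ( y + x ) ) >= 3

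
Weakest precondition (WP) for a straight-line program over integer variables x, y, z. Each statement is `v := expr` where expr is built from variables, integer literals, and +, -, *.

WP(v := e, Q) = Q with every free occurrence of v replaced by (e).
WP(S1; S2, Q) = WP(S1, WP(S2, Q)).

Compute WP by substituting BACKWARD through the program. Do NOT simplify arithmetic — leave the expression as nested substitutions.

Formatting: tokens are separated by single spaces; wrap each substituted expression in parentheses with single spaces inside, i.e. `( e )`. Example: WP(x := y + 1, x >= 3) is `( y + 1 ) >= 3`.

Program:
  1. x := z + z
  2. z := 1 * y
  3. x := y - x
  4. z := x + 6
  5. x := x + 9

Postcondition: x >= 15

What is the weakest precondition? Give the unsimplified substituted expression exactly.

Answer: ( ( y - ( z + z ) ) + 9 ) >= 15

Derivation:
post: x >= 15
stmt 5: x := x + 9  -- replace 1 occurrence(s) of x with (x + 9)
  => ( x + 9 ) >= 15
stmt 4: z := x + 6  -- replace 0 occurrence(s) of z with (x + 6)
  => ( x + 9 ) >= 15
stmt 3: x := y - x  -- replace 1 occurrence(s) of x with (y - x)
  => ( ( y - x ) + 9 ) >= 15
stmt 2: z := 1 * y  -- replace 0 occurrence(s) of z with (1 * y)
  => ( ( y - x ) + 9 ) >= 15
stmt 1: x := z + z  -- replace 1 occurrence(s) of x with (z + z)
  => ( ( y - ( z + z ) ) + 9 ) >= 15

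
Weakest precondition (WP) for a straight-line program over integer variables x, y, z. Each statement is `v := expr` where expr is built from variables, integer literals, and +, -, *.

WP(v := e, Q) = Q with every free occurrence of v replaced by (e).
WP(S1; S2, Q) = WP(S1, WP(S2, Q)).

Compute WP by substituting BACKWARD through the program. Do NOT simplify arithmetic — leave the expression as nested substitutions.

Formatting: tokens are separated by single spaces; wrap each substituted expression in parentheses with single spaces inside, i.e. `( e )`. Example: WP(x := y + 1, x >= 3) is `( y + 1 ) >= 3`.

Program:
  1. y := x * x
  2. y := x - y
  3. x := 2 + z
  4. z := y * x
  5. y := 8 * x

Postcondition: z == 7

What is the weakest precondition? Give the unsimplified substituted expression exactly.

post: z == 7
stmt 5: y := 8 * x  -- replace 0 occurrence(s) of y with (8 * x)
  => z == 7
stmt 4: z := y * x  -- replace 1 occurrence(s) of z with (y * x)
  => ( y * x ) == 7
stmt 3: x := 2 + z  -- replace 1 occurrence(s) of x with (2 + z)
  => ( y * ( 2 + z ) ) == 7
stmt 2: y := x - y  -- replace 1 occurrence(s) of y with (x - y)
  => ( ( x - y ) * ( 2 + z ) ) == 7
stmt 1: y := x * x  -- replace 1 occurrence(s) of y with (x * x)
  => ( ( x - ( x * x ) ) * ( 2 + z ) ) == 7

Answer: ( ( x - ( x * x ) ) * ( 2 + z ) ) == 7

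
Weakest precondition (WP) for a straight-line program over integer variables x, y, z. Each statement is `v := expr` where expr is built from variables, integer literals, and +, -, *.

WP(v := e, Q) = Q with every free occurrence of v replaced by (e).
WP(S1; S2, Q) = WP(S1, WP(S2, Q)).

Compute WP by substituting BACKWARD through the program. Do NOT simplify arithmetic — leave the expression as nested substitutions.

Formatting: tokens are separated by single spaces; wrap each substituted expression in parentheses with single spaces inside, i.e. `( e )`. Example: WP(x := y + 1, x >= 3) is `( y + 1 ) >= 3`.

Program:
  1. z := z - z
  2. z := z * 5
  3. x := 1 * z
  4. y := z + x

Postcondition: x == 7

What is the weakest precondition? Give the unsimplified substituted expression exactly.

Answer: ( 1 * ( ( z - z ) * 5 ) ) == 7

Derivation:
post: x == 7
stmt 4: y := z + x  -- replace 0 occurrence(s) of y with (z + x)
  => x == 7
stmt 3: x := 1 * z  -- replace 1 occurrence(s) of x with (1 * z)
  => ( 1 * z ) == 7
stmt 2: z := z * 5  -- replace 1 occurrence(s) of z with (z * 5)
  => ( 1 * ( z * 5 ) ) == 7
stmt 1: z := z - z  -- replace 1 occurrence(s) of z with (z - z)
  => ( 1 * ( ( z - z ) * 5 ) ) == 7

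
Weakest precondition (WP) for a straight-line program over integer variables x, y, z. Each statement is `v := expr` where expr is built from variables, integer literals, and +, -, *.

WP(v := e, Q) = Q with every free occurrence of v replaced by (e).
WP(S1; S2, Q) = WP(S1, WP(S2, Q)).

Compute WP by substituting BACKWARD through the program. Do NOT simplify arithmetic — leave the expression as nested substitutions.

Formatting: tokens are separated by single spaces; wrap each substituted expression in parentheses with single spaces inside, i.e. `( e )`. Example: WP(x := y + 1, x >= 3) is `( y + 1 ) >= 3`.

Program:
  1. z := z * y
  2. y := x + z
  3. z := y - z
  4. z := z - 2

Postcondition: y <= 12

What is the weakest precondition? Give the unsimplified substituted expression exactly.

Answer: ( x + ( z * y ) ) <= 12

Derivation:
post: y <= 12
stmt 4: z := z - 2  -- replace 0 occurrence(s) of z with (z - 2)
  => y <= 12
stmt 3: z := y - z  -- replace 0 occurrence(s) of z with (y - z)
  => y <= 12
stmt 2: y := x + z  -- replace 1 occurrence(s) of y with (x + z)
  => ( x + z ) <= 12
stmt 1: z := z * y  -- replace 1 occurrence(s) of z with (z * y)
  => ( x + ( z * y ) ) <= 12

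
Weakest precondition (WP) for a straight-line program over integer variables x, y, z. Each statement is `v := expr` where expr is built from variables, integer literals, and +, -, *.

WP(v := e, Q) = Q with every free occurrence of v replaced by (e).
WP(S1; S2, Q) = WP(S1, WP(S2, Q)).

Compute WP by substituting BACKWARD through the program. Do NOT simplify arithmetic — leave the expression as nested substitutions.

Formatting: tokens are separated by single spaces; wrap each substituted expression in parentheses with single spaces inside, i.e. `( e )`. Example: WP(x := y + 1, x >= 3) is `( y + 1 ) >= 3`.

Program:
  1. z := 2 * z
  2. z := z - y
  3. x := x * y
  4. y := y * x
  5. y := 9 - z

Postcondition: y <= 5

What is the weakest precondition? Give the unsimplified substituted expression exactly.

Answer: ( 9 - ( ( 2 * z ) - y ) ) <= 5

Derivation:
post: y <= 5
stmt 5: y := 9 - z  -- replace 1 occurrence(s) of y with (9 - z)
  => ( 9 - z ) <= 5
stmt 4: y := y * x  -- replace 0 occurrence(s) of y with (y * x)
  => ( 9 - z ) <= 5
stmt 3: x := x * y  -- replace 0 occurrence(s) of x with (x * y)
  => ( 9 - z ) <= 5
stmt 2: z := z - y  -- replace 1 occurrence(s) of z with (z - y)
  => ( 9 - ( z - y ) ) <= 5
stmt 1: z := 2 * z  -- replace 1 occurrence(s) of z with (2 * z)
  => ( 9 - ( ( 2 * z ) - y ) ) <= 5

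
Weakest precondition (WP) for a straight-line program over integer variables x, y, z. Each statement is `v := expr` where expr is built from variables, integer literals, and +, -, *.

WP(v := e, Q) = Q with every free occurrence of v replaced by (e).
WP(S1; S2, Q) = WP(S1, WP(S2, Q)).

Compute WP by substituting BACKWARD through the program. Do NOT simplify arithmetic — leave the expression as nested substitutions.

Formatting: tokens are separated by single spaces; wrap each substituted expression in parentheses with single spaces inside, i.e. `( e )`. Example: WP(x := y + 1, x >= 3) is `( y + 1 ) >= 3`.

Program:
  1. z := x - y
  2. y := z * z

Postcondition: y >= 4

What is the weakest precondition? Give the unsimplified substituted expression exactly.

Answer: ( ( x - y ) * ( x - y ) ) >= 4

Derivation:
post: y >= 4
stmt 2: y := z * z  -- replace 1 occurrence(s) of y with (z * z)
  => ( z * z ) >= 4
stmt 1: z := x - y  -- replace 2 occurrence(s) of z with (x - y)
  => ( ( x - y ) * ( x - y ) ) >= 4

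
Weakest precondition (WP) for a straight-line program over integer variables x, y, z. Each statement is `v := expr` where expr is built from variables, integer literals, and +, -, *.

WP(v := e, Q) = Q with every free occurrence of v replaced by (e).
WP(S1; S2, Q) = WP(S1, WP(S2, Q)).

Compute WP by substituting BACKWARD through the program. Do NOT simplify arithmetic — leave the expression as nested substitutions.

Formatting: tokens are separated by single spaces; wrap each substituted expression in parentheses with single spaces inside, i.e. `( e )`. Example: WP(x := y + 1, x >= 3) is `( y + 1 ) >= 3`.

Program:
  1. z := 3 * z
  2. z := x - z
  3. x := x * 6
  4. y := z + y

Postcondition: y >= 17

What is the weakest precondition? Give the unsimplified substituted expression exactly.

post: y >= 17
stmt 4: y := z + y  -- replace 1 occurrence(s) of y with (z + y)
  => ( z + y ) >= 17
stmt 3: x := x * 6  -- replace 0 occurrence(s) of x with (x * 6)
  => ( z + y ) >= 17
stmt 2: z := x - z  -- replace 1 occurrence(s) of z with (x - z)
  => ( ( x - z ) + y ) >= 17
stmt 1: z := 3 * z  -- replace 1 occurrence(s) of z with (3 * z)
  => ( ( x - ( 3 * z ) ) + y ) >= 17

Answer: ( ( x - ( 3 * z ) ) + y ) >= 17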